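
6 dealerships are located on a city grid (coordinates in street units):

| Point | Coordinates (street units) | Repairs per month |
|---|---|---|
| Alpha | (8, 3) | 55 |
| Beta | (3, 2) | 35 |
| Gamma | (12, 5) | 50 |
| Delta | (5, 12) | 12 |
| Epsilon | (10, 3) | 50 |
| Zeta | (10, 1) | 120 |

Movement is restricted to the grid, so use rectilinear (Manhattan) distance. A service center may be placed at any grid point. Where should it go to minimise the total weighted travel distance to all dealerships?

(10, 3)

Manhattan distance separates: Σwᵢ(|x−xᵢ|+|y−yᵢ|) = Σwᵢ|x−xᵢ| + Σwᵢ|y−yᵢ|, so x and y are optimised independently as 1-D weighted medians.
Total weight W = 322; half = 161.
x-coordinate, sorted with cumulative weight:
  x=3 (Beta, w=35) cum 35
  x=5 (Delta, w=12) cum 47
  x=8 (Alpha, w=55) cum 102
  x=10 (Epsilon, w=50) cum 152
  x=10 (Zeta, w=120) cum 272  ← median
  x=12 (Gamma, w=50) cum 322
⇒ x* = 10
y-coordinate, sorted with cumulative weight:
  y=1 (Zeta, w=120) cum 120
  y=2 (Beta, w=35) cum 155
  y=3 (Alpha, w=55) cum 210  ← median
  y=3 (Epsilon, w=50) cum 260
  y=5 (Gamma, w=50) cum 310
  y=12 (Delta, w=12) cum 322
⇒ y* = 3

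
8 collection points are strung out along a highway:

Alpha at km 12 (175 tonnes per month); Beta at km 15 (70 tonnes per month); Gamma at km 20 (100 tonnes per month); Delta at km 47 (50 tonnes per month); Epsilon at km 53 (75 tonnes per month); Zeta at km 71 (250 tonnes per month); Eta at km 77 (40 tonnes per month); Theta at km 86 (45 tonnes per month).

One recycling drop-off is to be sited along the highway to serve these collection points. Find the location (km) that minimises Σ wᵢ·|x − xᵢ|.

x = 53

For a sum of weighted absolute distances on a line, the optimum is the weighted median (not the mean). Total weight W = 805; half-weight = 402.5.
Sort by position and accumulate weight:
  km 12 (Alpha, w=175) → cum 175
  km 15 (Beta, w=70) → cum 245
  km 20 (Gamma, w=100) → cum 345
  km 47 (Delta, w=50) → cum 395
  km 53 (Epsilon, w=75) → cum 470  ≥ 402.5 → median here
  km 71 (Zeta, w=250) → cum 720
  km 77 (Eta, w=40) → cum 760
  km 86 (Theta, w=45) → cum 805
Optimal location: km 53.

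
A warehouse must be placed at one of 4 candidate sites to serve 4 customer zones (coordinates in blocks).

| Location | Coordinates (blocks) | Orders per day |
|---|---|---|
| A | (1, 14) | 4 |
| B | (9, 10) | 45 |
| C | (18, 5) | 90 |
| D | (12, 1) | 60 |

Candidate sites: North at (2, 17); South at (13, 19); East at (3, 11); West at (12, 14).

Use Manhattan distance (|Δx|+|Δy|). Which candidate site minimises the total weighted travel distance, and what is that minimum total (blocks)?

Total weighted distance at each candidate:
  North (2, 17): total = 4726
  South (13, 19): total = 3503
  East (3, 11): total = 3365
  West (12, 14): total = 2489
Minimum is at West with total 2489 blocks.

West, total 2489 blocks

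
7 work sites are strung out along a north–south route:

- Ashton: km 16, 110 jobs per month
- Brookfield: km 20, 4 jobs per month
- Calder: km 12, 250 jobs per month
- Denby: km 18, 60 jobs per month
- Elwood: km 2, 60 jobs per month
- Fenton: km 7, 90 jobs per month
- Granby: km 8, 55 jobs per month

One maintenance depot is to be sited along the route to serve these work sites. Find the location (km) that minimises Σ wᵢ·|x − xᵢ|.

For a sum of weighted absolute distances on a line, the optimum is the weighted median (not the mean). Total weight W = 629; half-weight = 314.5.
Sort by position and accumulate weight:
  km 2 (Elwood, w=60) → cum 60
  km 7 (Fenton, w=90) → cum 150
  km 8 (Granby, w=55) → cum 205
  km 12 (Calder, w=250) → cum 455  ≥ 314.5 → median here
  km 16 (Ashton, w=110) → cum 565
  km 18 (Denby, w=60) → cum 625
  km 20 (Brookfield, w=4) → cum 629
Optimal location: km 12.

x = 12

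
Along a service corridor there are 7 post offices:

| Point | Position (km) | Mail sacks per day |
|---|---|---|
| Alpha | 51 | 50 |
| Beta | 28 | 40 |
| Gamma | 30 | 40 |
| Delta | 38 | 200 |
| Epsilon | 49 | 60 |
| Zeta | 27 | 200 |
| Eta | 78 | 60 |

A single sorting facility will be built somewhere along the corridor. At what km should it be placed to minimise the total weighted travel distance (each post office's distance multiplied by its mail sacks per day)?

For a sum of weighted absolute distances on a line, the optimum is the weighted median (not the mean). Total weight W = 650; half-weight = 325.
Sort by position and accumulate weight:
  km 27 (Zeta, w=200) → cum 200
  km 28 (Beta, w=40) → cum 240
  km 30 (Gamma, w=40) → cum 280
  km 38 (Delta, w=200) → cum 480  ≥ 325 → median here
  km 49 (Epsilon, w=60) → cum 540
  km 51 (Alpha, w=50) → cum 590
  km 78 (Eta, w=60) → cum 650
Optimal location: km 38.

x = 38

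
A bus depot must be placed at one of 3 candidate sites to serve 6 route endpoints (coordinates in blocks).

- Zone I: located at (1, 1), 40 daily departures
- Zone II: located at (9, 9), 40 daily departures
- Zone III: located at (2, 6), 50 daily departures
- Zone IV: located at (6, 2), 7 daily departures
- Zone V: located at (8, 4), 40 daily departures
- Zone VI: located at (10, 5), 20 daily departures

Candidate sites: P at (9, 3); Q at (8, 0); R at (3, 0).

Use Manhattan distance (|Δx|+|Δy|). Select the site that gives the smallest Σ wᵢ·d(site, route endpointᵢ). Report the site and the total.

Total weighted distance at each candidate:
  P (9, 3): total = 1308
  Q (8, 0): total = 1648
  R (3, 0): total = 1705
Minimum is at P with total 1308 blocks.

P, total 1308 blocks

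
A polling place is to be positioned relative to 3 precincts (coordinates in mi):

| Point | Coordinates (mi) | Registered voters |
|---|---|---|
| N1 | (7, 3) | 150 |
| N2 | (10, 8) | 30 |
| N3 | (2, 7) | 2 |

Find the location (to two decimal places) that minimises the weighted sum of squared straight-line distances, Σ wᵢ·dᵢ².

The minimiser of Σwᵢ‖p−pᵢ‖² is the weighted centroid p* = (Σwᵢpᵢ)/(Σwᵢ).
Σwᵢ = 182.
Σwᵢxᵢ = 150·7 + 30·10 + 2·2 = 1354.
Σwᵢyᵢ = 150·3 + 30·8 + 2·7 = 704.
x* = 1354/182 = 7.44, y* = 704/182 = 3.87.

(7.44, 3.87)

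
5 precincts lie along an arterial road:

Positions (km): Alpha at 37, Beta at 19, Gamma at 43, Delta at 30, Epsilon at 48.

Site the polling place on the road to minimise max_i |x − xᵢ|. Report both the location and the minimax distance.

The 1-center on a line is the midpoint of the two extreme points: leftmost at 19, rightmost at 48.
Optimal location = (19 + 48)/2 = 33.5; maximum distance = (48 − 19)/2 = 14.5.

location 33.5, max distance 14.5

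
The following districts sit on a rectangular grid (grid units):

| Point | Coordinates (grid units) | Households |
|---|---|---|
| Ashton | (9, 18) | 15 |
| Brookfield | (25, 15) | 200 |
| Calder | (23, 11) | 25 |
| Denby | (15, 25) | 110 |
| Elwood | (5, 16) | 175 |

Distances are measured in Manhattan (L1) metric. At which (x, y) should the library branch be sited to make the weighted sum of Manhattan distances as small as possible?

(15, 16)

Manhattan distance separates: Σwᵢ(|x−xᵢ|+|y−yᵢ|) = Σwᵢ|x−xᵢ| + Σwᵢ|y−yᵢ|, so x and y are optimised independently as 1-D weighted medians.
Total weight W = 525; half = 262.5.
x-coordinate, sorted with cumulative weight:
  x=5 (Elwood, w=175) cum 175
  x=9 (Ashton, w=15) cum 190
  x=15 (Denby, w=110) cum 300  ← median
  x=23 (Calder, w=25) cum 325
  x=25 (Brookfield, w=200) cum 525
⇒ x* = 15
y-coordinate, sorted with cumulative weight:
  y=11 (Calder, w=25) cum 25
  y=15 (Brookfield, w=200) cum 225
  y=16 (Elwood, w=175) cum 400  ← median
  y=18 (Ashton, w=15) cum 415
  y=25 (Denby, w=110) cum 525
⇒ y* = 16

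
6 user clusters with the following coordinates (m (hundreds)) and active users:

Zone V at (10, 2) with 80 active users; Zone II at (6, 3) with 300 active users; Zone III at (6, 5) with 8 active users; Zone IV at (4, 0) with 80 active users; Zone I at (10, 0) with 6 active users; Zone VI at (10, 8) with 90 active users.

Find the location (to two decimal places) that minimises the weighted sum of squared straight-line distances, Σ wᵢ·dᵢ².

The minimiser of Σwᵢ‖p−pᵢ‖² is the weighted centroid p* = (Σwᵢpᵢ)/(Σwᵢ).
Σwᵢ = 564.
Σwᵢxᵢ = 80·10 + 300·6 + 8·6 + 80·4 + 6·10 + 90·10 = 3928.
Σwᵢyᵢ = 80·2 + 300·3 + 8·5 + 80·0 + 6·0 + 90·8 = 1820.
x* = 3928/564 = 6.96, y* = 1820/564 = 3.23.

(6.96, 3.23)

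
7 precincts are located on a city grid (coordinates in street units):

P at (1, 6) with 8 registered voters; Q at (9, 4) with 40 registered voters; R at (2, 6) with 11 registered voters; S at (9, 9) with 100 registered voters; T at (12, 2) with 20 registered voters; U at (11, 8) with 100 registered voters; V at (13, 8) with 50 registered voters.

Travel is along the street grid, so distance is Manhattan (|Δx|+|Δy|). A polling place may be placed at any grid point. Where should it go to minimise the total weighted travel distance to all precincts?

Manhattan distance separates: Σwᵢ(|x−xᵢ|+|y−yᵢ|) = Σwᵢ|x−xᵢ| + Σwᵢ|y−yᵢ|, so x and y are optimised independently as 1-D weighted medians.
Total weight W = 329; half = 164.5.
x-coordinate, sorted with cumulative weight:
  x=1 (P, w=8) cum 8
  x=2 (R, w=11) cum 19
  x=9 (Q, w=40) cum 59
  x=9 (S, w=100) cum 159
  x=11 (U, w=100) cum 259  ← median
  x=12 (T, w=20) cum 279
  x=13 (V, w=50) cum 329
⇒ x* = 11
y-coordinate, sorted with cumulative weight:
  y=2 (T, w=20) cum 20
  y=4 (Q, w=40) cum 60
  y=6 (P, w=8) cum 68
  y=6 (R, w=11) cum 79
  y=8 (U, w=100) cum 179  ← median
  y=8 (V, w=50) cum 229
  y=9 (S, w=100) cum 329
⇒ y* = 8

(11, 8)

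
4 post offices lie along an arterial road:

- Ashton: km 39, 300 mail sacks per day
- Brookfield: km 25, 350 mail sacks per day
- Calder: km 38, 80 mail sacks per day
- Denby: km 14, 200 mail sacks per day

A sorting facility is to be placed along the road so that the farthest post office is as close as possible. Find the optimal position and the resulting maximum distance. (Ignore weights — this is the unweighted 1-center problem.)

The 1-center on a line is the midpoint of the two extreme points: leftmost at 14, rightmost at 39.
Optimal location = (14 + 39)/2 = 26.5; maximum distance = (39 − 14)/2 = 12.5.

location 26.5, max distance 12.5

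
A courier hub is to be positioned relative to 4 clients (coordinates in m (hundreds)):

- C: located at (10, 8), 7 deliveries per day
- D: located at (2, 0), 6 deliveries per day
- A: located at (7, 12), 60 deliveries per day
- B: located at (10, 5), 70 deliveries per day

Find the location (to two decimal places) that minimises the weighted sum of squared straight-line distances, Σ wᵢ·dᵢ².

(8.41, 7.87)

The minimiser of Σwᵢ‖p−pᵢ‖² is the weighted centroid p* = (Σwᵢpᵢ)/(Σwᵢ).
Σwᵢ = 143.
Σwᵢxᵢ = 7·10 + 6·2 + 60·7 + 70·10 = 1202.
Σwᵢyᵢ = 7·8 + 6·0 + 60·12 + 70·5 = 1126.
x* = 1202/143 = 8.41, y* = 1126/143 = 7.87.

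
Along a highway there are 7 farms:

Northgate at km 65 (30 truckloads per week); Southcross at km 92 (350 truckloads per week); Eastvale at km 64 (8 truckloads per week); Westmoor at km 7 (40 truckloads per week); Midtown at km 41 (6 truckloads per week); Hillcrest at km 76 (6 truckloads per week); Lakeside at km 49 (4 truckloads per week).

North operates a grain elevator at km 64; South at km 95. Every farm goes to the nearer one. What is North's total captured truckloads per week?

The indifferent point is the midpoint (64+95)/2 = 79.5; farms left of it (closer to North at 64) go to North, those right go to South.
  Westmoor at 7 (w=40) → North
  Midtown at 41 (w=6) → North
  Lakeside at 49 (w=4) → North
  Eastvale at 64 (w=8) → North
  Northgate at 65 (w=30) → North
  Hillcrest at 76 (w=6) → North
  Southcross at 92 (w=350) → South
North captures 94; South captures 350.

94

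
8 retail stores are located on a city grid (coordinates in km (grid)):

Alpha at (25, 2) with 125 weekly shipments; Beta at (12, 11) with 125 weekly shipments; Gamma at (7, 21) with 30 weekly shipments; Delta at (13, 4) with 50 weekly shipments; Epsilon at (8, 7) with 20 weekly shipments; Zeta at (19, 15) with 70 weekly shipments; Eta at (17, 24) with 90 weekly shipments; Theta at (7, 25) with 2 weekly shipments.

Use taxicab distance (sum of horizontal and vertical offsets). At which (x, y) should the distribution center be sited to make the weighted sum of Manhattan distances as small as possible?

(17, 11)

Manhattan distance separates: Σwᵢ(|x−xᵢ|+|y−yᵢ|) = Σwᵢ|x−xᵢ| + Σwᵢ|y−yᵢ|, so x and y are optimised independently as 1-D weighted medians.
Total weight W = 512; half = 256.
x-coordinate, sorted with cumulative weight:
  x=7 (Gamma, w=30) cum 30
  x=7 (Theta, w=2) cum 32
  x=8 (Epsilon, w=20) cum 52
  x=12 (Beta, w=125) cum 177
  x=13 (Delta, w=50) cum 227
  x=17 (Eta, w=90) cum 317  ← median
  x=19 (Zeta, w=70) cum 387
  x=25 (Alpha, w=125) cum 512
⇒ x* = 17
y-coordinate, sorted with cumulative weight:
  y=2 (Alpha, w=125) cum 125
  y=4 (Delta, w=50) cum 175
  y=7 (Epsilon, w=20) cum 195
  y=11 (Beta, w=125) cum 320  ← median
  y=15 (Zeta, w=70) cum 390
  y=21 (Gamma, w=30) cum 420
  y=24 (Eta, w=90) cum 510
  y=25 (Theta, w=2) cum 512
⇒ y* = 11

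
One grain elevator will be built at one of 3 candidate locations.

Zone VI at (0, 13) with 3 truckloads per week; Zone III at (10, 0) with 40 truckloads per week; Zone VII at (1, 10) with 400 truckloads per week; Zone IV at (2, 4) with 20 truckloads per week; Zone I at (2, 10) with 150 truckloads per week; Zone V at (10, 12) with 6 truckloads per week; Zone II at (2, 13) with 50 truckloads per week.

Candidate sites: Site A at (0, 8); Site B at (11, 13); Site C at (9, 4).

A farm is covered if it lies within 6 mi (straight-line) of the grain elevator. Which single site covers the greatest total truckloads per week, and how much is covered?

Site A, covering 623

Coverage radius r = 6 mi; a point is covered iff (Δx)²+(Δy)² ≤ 6² = 36.
  Site A (0, 8): covers {Zone VI, Zone VII, Zone IV, Zone I, Zone II} → 623
  Site B (11, 13): covers {Zone V} → 6
  Site C (9, 4): covers {Zone III} → 40
Maximum coverage at Site A: 623 truckloads per week.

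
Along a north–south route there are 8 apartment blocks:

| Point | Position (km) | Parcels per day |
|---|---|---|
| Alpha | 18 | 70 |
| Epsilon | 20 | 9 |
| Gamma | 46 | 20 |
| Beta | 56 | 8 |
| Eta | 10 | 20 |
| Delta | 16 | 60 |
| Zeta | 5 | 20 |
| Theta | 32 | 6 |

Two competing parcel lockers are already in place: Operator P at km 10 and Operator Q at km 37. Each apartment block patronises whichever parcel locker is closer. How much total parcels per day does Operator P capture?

179

The indifferent point is the midpoint (10+37)/2 = 23.5; apartment blocks left of it (closer to Operator P at 10) go to Operator P, those right go to Operator Q.
  Zeta at 5 (w=20) → Operator P
  Eta at 10 (w=20) → Operator P
  Delta at 16 (w=60) → Operator P
  Alpha at 18 (w=70) → Operator P
  Epsilon at 20 (w=9) → Operator P
  Theta at 32 (w=6) → Operator Q
  Gamma at 46 (w=20) → Operator Q
  Beta at 56 (w=8) → Operator Q
Operator P captures 179; Operator Q captures 34.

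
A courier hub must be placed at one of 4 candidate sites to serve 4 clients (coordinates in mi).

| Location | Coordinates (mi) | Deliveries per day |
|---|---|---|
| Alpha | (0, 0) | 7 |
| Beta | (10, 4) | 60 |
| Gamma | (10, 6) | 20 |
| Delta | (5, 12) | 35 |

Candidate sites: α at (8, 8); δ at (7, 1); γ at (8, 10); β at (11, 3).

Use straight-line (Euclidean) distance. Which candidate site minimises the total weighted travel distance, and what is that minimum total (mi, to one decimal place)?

α, total 579.1 mi

Total weighted distance at each candidate:
  α (8, 8): total = 579.1
  δ (7, 1): total = 812.0
  γ (8, 10): total = 684.8
  β (11, 3): total = 606.5
Minimum is at α with total 579.1 mi.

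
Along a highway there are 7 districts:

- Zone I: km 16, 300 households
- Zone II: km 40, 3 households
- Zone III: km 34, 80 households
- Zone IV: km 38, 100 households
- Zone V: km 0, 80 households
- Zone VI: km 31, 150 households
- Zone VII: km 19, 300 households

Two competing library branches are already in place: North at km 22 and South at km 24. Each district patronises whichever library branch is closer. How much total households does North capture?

The indifferent point is the midpoint (22+24)/2 = 23; districts left of it (closer to North at 22) go to North, those right go to South.
  Zone V at 0 (w=80) → North
  Zone I at 16 (w=300) → North
  Zone VII at 19 (w=300) → North
  Zone VI at 31 (w=150) → South
  Zone III at 34 (w=80) → South
  Zone IV at 38 (w=100) → South
  Zone II at 40 (w=3) → South
North captures 680; South captures 333.

680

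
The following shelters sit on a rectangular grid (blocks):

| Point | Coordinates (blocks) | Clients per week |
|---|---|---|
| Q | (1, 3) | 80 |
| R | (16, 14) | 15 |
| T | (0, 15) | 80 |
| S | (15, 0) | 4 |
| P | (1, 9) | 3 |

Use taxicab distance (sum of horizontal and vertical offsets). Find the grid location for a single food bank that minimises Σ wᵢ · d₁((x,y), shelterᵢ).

(1, 14)

Manhattan distance separates: Σwᵢ(|x−xᵢ|+|y−yᵢ|) = Σwᵢ|x−xᵢ| + Σwᵢ|y−yᵢ|, so x and y are optimised independently as 1-D weighted medians.
Total weight W = 182; half = 91.
x-coordinate, sorted with cumulative weight:
  x=0 (T, w=80) cum 80
  x=1 (Q, w=80) cum 160  ← median
  x=1 (P, w=3) cum 163
  x=15 (S, w=4) cum 167
  x=16 (R, w=15) cum 182
⇒ x* = 1
y-coordinate, sorted with cumulative weight:
  y=0 (S, w=4) cum 4
  y=3 (Q, w=80) cum 84
  y=9 (P, w=3) cum 87
  y=14 (R, w=15) cum 102  ← median
  y=15 (T, w=80) cum 182
⇒ y* = 14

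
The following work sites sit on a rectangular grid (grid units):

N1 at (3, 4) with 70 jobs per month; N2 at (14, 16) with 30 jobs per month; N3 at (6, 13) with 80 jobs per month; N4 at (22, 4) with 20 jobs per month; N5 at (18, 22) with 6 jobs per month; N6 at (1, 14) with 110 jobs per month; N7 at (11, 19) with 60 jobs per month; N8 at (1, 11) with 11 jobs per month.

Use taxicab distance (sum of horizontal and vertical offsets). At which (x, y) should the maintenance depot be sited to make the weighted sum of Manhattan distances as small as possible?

Manhattan distance separates: Σwᵢ(|x−xᵢ|+|y−yᵢ|) = Σwᵢ|x−xᵢ| + Σwᵢ|y−yᵢ|, so x and y are optimised independently as 1-D weighted medians.
Total weight W = 387; half = 193.5.
x-coordinate, sorted with cumulative weight:
  x=1 (N6, w=110) cum 110
  x=1 (N8, w=11) cum 121
  x=3 (N1, w=70) cum 191
  x=6 (N3, w=80) cum 271  ← median
  x=11 (N7, w=60) cum 331
  x=14 (N2, w=30) cum 361
  x=18 (N5, w=6) cum 367
  x=22 (N4, w=20) cum 387
⇒ x* = 6
y-coordinate, sorted with cumulative weight:
  y=4 (N1, w=70) cum 70
  y=4 (N4, w=20) cum 90
  y=11 (N8, w=11) cum 101
  y=13 (N3, w=80) cum 181
  y=14 (N6, w=110) cum 291  ← median
  y=16 (N2, w=30) cum 321
  y=19 (N7, w=60) cum 381
  y=22 (N5, w=6) cum 387
⇒ y* = 14

(6, 14)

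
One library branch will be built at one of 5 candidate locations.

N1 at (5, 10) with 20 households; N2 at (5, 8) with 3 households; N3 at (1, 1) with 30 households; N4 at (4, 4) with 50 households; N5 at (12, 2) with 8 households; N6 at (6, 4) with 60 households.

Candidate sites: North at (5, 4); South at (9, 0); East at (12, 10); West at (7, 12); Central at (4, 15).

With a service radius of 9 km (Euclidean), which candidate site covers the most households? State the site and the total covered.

Coverage radius r = 9 km; a point is covered iff (Δx)²+(Δy)² ≤ 9² = 81.
  North (5, 4): covers {N1, N2, N3, N4, N5, N6} → 171
  South (9, 0): covers {N2, N3, N4, N5, N6} → 151
  East (12, 10): covers {N1, N2, N5, N6} → 91
  West (7, 12): covers {N1, N2, N4, N6} → 133
  Central (4, 15): covers {N1, N2} → 23
Maximum coverage at North: 171 households.

North, covering 171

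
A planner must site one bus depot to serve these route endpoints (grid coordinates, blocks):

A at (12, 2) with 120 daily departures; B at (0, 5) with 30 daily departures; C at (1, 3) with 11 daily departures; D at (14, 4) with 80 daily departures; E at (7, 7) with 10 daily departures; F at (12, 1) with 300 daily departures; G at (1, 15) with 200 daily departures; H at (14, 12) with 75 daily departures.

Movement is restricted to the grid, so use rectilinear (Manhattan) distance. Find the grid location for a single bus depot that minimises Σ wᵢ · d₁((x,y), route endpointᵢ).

(12, 2)

Manhattan distance separates: Σwᵢ(|x−xᵢ|+|y−yᵢ|) = Σwᵢ|x−xᵢ| + Σwᵢ|y−yᵢ|, so x and y are optimised independently as 1-D weighted medians.
Total weight W = 826; half = 413.
x-coordinate, sorted with cumulative weight:
  x=0 (B, w=30) cum 30
  x=1 (C, w=11) cum 41
  x=1 (G, w=200) cum 241
  x=7 (E, w=10) cum 251
  x=12 (A, w=120) cum 371
  x=12 (F, w=300) cum 671  ← median
  x=14 (D, w=80) cum 751
  x=14 (H, w=75) cum 826
⇒ x* = 12
y-coordinate, sorted with cumulative weight:
  y=1 (F, w=300) cum 300
  y=2 (A, w=120) cum 420  ← median
  y=3 (C, w=11) cum 431
  y=4 (D, w=80) cum 511
  y=5 (B, w=30) cum 541
  y=7 (E, w=10) cum 551
  y=12 (H, w=75) cum 626
  y=15 (G, w=200) cum 826
⇒ y* = 2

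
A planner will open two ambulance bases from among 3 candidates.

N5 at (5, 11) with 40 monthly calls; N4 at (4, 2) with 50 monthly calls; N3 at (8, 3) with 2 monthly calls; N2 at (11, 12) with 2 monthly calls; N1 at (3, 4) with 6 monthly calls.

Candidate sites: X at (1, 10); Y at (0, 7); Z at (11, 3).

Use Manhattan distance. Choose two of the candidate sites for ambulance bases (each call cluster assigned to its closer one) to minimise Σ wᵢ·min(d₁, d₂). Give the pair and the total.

Evaluate every pair (each demand assigned to the nearer of the two):
  {X, Z}: total = 672
  {X, Y}: total = 734
  {Y, Z}: total = 820
Best pair: {X, Z} with total 672.

{X, Z}, total 672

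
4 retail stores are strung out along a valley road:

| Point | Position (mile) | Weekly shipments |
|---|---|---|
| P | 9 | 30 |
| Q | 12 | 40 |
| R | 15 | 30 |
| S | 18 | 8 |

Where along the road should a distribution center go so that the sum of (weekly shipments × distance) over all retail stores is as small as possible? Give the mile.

For a sum of weighted absolute distances on a line, the optimum is the weighted median (not the mean). Total weight W = 108; half-weight = 54.
Sort by position and accumulate weight:
  mile 9 (P, w=30) → cum 30
  mile 12 (Q, w=40) → cum 70  ≥ 54 → median here
  mile 15 (R, w=30) → cum 100
  mile 18 (S, w=8) → cum 108
Optimal location: mile 12.

x = 12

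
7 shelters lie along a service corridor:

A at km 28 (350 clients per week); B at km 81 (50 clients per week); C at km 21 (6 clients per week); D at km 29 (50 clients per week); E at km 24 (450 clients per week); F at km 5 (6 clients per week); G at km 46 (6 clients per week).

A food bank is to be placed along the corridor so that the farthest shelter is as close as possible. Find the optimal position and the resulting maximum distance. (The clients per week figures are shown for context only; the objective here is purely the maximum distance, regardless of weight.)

location 43, max distance 38

The 1-center on a line is the midpoint of the two extreme points: leftmost at 5, rightmost at 81.
Optimal location = (5 + 81)/2 = 43; maximum distance = (81 − 5)/2 = 38.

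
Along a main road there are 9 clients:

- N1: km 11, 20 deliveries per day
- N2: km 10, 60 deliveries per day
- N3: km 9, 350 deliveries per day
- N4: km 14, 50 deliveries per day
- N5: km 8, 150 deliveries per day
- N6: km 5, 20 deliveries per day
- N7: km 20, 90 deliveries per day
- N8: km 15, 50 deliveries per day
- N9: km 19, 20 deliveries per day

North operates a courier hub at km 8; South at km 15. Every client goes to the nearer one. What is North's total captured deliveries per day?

600

The indifferent point is the midpoint (8+15)/2 = 11.5; clients left of it (closer to North at 8) go to North, those right go to South.
  N6 at 5 (w=20) → North
  N5 at 8 (w=150) → North
  N3 at 9 (w=350) → North
  N2 at 10 (w=60) → North
  N1 at 11 (w=20) → North
  N4 at 14 (w=50) → South
  N8 at 15 (w=50) → South
  N9 at 19 (w=20) → South
  N7 at 20 (w=90) → South
North captures 600; South captures 210.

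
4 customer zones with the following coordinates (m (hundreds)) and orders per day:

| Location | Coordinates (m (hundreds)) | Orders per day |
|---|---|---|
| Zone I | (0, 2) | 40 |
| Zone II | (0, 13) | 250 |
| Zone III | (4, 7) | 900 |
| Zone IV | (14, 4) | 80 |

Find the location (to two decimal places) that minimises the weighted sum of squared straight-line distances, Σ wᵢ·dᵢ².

(3.72, 7.83)

The minimiser of Σwᵢ‖p−pᵢ‖² is the weighted centroid p* = (Σwᵢpᵢ)/(Σwᵢ).
Σwᵢ = 1270.
Σwᵢxᵢ = 40·0 + 250·0 + 900·4 + 80·14 = 4720.
Σwᵢyᵢ = 40·2 + 250·13 + 900·7 + 80·4 = 9950.
x* = 4720/1270 = 3.72, y* = 9950/1270 = 7.83.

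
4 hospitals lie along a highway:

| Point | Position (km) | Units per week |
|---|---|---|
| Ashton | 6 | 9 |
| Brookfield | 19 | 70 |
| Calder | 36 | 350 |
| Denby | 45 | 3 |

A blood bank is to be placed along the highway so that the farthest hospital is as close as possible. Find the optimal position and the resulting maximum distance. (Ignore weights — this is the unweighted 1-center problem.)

location 25.5, max distance 19.5

The 1-center on a line is the midpoint of the two extreme points: leftmost at 6, rightmost at 45.
Optimal location = (6 + 45)/2 = 25.5; maximum distance = (45 − 6)/2 = 19.5.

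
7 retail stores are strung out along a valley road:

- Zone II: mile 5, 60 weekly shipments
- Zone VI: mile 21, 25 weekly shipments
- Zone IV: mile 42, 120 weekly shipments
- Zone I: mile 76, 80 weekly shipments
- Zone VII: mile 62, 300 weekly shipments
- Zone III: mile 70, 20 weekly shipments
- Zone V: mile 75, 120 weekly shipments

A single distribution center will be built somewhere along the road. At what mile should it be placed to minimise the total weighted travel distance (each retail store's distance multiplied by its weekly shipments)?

For a sum of weighted absolute distances on a line, the optimum is the weighted median (not the mean). Total weight W = 725; half-weight = 362.5.
Sort by position and accumulate weight:
  mile 5 (Zone II, w=60) → cum 60
  mile 21 (Zone VI, w=25) → cum 85
  mile 42 (Zone IV, w=120) → cum 205
  mile 62 (Zone VII, w=300) → cum 505  ≥ 362.5 → median here
  mile 70 (Zone III, w=20) → cum 525
  mile 75 (Zone V, w=120) → cum 645
  mile 76 (Zone I, w=80) → cum 725
Optimal location: mile 62.

x = 62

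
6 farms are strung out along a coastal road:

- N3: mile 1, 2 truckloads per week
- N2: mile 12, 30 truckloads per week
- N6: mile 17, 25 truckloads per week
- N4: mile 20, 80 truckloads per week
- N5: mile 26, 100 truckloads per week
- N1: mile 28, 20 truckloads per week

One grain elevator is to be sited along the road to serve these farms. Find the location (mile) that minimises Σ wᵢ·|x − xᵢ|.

x = 20

For a sum of weighted absolute distances on a line, the optimum is the weighted median (not the mean). Total weight W = 257; half-weight = 128.5.
Sort by position and accumulate weight:
  mile 1 (N3, w=2) → cum 2
  mile 12 (N2, w=30) → cum 32
  mile 17 (N6, w=25) → cum 57
  mile 20 (N4, w=80) → cum 137  ≥ 128.5 → median here
  mile 26 (N5, w=100) → cum 237
  mile 28 (N1, w=20) → cum 257
Optimal location: mile 20.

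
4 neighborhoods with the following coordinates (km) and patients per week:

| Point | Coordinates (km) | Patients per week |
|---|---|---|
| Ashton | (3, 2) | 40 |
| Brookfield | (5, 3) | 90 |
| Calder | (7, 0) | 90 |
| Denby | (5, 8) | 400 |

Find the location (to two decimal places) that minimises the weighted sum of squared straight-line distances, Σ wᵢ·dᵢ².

(5.16, 5.73)

The minimiser of Σwᵢ‖p−pᵢ‖² is the weighted centroid p* = (Σwᵢpᵢ)/(Σwᵢ).
Σwᵢ = 620.
Σwᵢxᵢ = 40·3 + 90·5 + 90·7 + 400·5 = 3200.
Σwᵢyᵢ = 40·2 + 90·3 + 90·0 + 400·8 = 3550.
x* = 3200/620 = 5.16, y* = 3550/620 = 5.73.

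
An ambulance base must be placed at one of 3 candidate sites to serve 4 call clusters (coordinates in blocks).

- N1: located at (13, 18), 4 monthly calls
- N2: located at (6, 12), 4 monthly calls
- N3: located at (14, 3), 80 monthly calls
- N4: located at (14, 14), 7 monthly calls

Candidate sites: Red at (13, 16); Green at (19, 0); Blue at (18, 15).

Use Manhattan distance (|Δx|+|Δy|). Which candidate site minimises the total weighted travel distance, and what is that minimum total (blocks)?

Total weighted distance at each candidate:
  Red (13, 16): total = 1193
  Green (19, 0): total = 969
  Blue (18, 15): total = 1407
Minimum is at Green with total 969 blocks.

Green, total 969 blocks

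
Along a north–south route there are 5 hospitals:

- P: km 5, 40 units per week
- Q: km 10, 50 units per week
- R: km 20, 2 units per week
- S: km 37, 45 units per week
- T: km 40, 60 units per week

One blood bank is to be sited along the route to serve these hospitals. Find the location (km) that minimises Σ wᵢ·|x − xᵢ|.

x = 37

For a sum of weighted absolute distances on a line, the optimum is the weighted median (not the mean). Total weight W = 197; half-weight = 98.5.
Sort by position and accumulate weight:
  km 5 (P, w=40) → cum 40
  km 10 (Q, w=50) → cum 90
  km 20 (R, w=2) → cum 92
  km 37 (S, w=45) → cum 137  ≥ 98.5 → median here
  km 40 (T, w=60) → cum 197
Optimal location: km 37.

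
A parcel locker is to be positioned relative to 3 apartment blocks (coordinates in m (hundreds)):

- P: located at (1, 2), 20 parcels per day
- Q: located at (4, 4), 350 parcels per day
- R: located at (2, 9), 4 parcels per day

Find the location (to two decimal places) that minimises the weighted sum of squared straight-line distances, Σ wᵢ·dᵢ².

The minimiser of Σwᵢ‖p−pᵢ‖² is the weighted centroid p* = (Σwᵢpᵢ)/(Σwᵢ).
Σwᵢ = 374.
Σwᵢxᵢ = 20·1 + 350·4 + 4·2 = 1428.
Σwᵢyᵢ = 20·2 + 350·4 + 4·9 = 1476.
x* = 1428/374 = 3.82, y* = 1476/374 = 3.95.

(3.82, 3.95)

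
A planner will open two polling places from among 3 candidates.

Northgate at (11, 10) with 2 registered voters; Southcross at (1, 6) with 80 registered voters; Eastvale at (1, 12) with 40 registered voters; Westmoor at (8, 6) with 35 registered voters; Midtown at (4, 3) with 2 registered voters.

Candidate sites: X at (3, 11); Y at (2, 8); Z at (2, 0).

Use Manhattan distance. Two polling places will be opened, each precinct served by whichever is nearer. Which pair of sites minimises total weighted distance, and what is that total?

Evaluate every pair (each demand assigned to the nearer of the two):
  {X, Y}: total = 672
  {Y, Z}: total = 752
  {X, Z}: total = 1058
Best pair: {X, Y} with total 672.

{X, Y}, total 672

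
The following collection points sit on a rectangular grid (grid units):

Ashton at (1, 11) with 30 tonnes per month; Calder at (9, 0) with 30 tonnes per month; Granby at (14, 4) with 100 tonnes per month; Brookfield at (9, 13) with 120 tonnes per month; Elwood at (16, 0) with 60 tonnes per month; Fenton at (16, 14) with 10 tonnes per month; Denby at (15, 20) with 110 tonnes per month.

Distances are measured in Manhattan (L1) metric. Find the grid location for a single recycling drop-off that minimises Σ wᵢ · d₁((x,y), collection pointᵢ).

(14, 13)

Manhattan distance separates: Σwᵢ(|x−xᵢ|+|y−yᵢ|) = Σwᵢ|x−xᵢ| + Σwᵢ|y−yᵢ|, so x and y are optimised independently as 1-D weighted medians.
Total weight W = 460; half = 230.
x-coordinate, sorted with cumulative weight:
  x=1 (Ashton, w=30) cum 30
  x=9 (Calder, w=30) cum 60
  x=9 (Brookfield, w=120) cum 180
  x=14 (Granby, w=100) cum 280  ← median
  x=15 (Denby, w=110) cum 390
  x=16 (Elwood, w=60) cum 450
  x=16 (Fenton, w=10) cum 460
⇒ x* = 14
y-coordinate, sorted with cumulative weight:
  y=0 (Calder, w=30) cum 30
  y=0 (Elwood, w=60) cum 90
  y=4 (Granby, w=100) cum 190
  y=11 (Ashton, w=30) cum 220
  y=13 (Brookfield, w=120) cum 340  ← median
  y=14 (Fenton, w=10) cum 350
  y=20 (Denby, w=110) cum 460
⇒ y* = 13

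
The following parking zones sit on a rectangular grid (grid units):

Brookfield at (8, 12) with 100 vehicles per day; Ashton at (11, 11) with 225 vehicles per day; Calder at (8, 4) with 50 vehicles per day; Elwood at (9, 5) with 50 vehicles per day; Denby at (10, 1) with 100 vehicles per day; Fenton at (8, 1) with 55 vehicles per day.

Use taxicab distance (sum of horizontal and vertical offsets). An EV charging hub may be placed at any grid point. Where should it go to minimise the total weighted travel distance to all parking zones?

(10, 11)

Manhattan distance separates: Σwᵢ(|x−xᵢ|+|y−yᵢ|) = Σwᵢ|x−xᵢ| + Σwᵢ|y−yᵢ|, so x and y are optimised independently as 1-D weighted medians.
Total weight W = 580; half = 290.
x-coordinate, sorted with cumulative weight:
  x=8 (Brookfield, w=100) cum 100
  x=8 (Calder, w=50) cum 150
  x=8 (Fenton, w=55) cum 205
  x=9 (Elwood, w=50) cum 255
  x=10 (Denby, w=100) cum 355  ← median
  x=11 (Ashton, w=225) cum 580
⇒ x* = 10
y-coordinate, sorted with cumulative weight:
  y=1 (Denby, w=100) cum 100
  y=1 (Fenton, w=55) cum 155
  y=4 (Calder, w=50) cum 205
  y=5 (Elwood, w=50) cum 255
  y=11 (Ashton, w=225) cum 480  ← median
  y=12 (Brookfield, w=100) cum 580
⇒ y* = 11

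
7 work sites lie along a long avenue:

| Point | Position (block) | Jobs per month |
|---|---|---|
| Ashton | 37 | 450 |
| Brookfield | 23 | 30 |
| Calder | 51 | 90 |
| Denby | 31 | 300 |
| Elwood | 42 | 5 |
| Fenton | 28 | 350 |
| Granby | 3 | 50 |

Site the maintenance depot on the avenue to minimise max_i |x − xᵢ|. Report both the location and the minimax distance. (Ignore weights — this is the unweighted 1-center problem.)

The 1-center on a line is the midpoint of the two extreme points: leftmost at 3, rightmost at 51.
Optimal location = (3 + 51)/2 = 27; maximum distance = (51 − 3)/2 = 24.

location 27, max distance 24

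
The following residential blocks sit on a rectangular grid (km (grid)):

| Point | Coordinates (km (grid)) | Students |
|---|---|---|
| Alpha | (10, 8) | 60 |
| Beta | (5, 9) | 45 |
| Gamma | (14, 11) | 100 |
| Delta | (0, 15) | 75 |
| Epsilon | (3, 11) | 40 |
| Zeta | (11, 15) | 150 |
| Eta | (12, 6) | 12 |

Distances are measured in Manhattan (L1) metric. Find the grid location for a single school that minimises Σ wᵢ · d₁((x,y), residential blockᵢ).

(11, 11)

Manhattan distance separates: Σwᵢ(|x−xᵢ|+|y−yᵢ|) = Σwᵢ|x−xᵢ| + Σwᵢ|y−yᵢ|, so x and y are optimised independently as 1-D weighted medians.
Total weight W = 482; half = 241.
x-coordinate, sorted with cumulative weight:
  x=0 (Delta, w=75) cum 75
  x=3 (Epsilon, w=40) cum 115
  x=5 (Beta, w=45) cum 160
  x=10 (Alpha, w=60) cum 220
  x=11 (Zeta, w=150) cum 370  ← median
  x=12 (Eta, w=12) cum 382
  x=14 (Gamma, w=100) cum 482
⇒ x* = 11
y-coordinate, sorted with cumulative weight:
  y=6 (Eta, w=12) cum 12
  y=8 (Alpha, w=60) cum 72
  y=9 (Beta, w=45) cum 117
  y=11 (Gamma, w=100) cum 217
  y=11 (Epsilon, w=40) cum 257  ← median
  y=15 (Delta, w=75) cum 332
  y=15 (Zeta, w=150) cum 482
⇒ y* = 11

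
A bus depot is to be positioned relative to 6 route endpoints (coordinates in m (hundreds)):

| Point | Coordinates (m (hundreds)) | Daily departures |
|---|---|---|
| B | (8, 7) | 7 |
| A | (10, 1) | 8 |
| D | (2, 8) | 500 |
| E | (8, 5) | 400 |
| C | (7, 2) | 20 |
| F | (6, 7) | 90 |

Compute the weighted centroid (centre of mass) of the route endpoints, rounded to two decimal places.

The minimiser of Σwᵢ‖p−pᵢ‖² is the weighted centroid p* = (Σwᵢpᵢ)/(Σwᵢ).
Σwᵢ = 1025.
Σwᵢxᵢ = 7·8 + 8·10 + 500·2 + 400·8 + 20·7 + 90·6 = 5016.
Σwᵢyᵢ = 7·7 + 8·1 + 500·8 + 400·5 + 20·2 + 90·7 = 6727.
x* = 5016/1025 = 4.89, y* = 6727/1025 = 6.56.

(4.89, 6.56)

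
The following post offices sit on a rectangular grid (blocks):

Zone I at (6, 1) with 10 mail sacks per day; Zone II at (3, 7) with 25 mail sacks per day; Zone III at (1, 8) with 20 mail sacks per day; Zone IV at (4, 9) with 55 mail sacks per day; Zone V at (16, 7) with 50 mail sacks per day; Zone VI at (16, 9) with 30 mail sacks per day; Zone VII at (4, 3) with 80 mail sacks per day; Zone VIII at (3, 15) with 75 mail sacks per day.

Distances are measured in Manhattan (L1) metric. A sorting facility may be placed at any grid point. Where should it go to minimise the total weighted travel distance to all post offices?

(4, 8)

Manhattan distance separates: Σwᵢ(|x−xᵢ|+|y−yᵢ|) = Σwᵢ|x−xᵢ| + Σwᵢ|y−yᵢ|, so x and y are optimised independently as 1-D weighted medians.
Total weight W = 345; half = 172.5.
x-coordinate, sorted with cumulative weight:
  x=1 (Zone III, w=20) cum 20
  x=3 (Zone II, w=25) cum 45
  x=3 (Zone VIII, w=75) cum 120
  x=4 (Zone IV, w=55) cum 175  ← median
  x=4 (Zone VII, w=80) cum 255
  x=6 (Zone I, w=10) cum 265
  x=16 (Zone V, w=50) cum 315
  x=16 (Zone VI, w=30) cum 345
⇒ x* = 4
y-coordinate, sorted with cumulative weight:
  y=1 (Zone I, w=10) cum 10
  y=3 (Zone VII, w=80) cum 90
  y=7 (Zone II, w=25) cum 115
  y=7 (Zone V, w=50) cum 165
  y=8 (Zone III, w=20) cum 185  ← median
  y=9 (Zone IV, w=55) cum 240
  y=9 (Zone VI, w=30) cum 270
  y=15 (Zone VIII, w=75) cum 345
⇒ y* = 8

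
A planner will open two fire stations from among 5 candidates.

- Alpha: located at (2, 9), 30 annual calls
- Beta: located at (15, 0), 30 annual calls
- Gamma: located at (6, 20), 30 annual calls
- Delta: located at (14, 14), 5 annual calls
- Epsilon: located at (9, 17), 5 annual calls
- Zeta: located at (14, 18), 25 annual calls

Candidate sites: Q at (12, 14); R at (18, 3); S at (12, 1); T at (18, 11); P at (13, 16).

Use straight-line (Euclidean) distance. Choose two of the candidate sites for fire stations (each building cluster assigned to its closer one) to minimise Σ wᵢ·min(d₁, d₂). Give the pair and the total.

Evaluate every pair (each demand assigned to the nearer of the two):
  {S, P}: total = 808.6
  {Q, S}: total = 827.9
  {R, P}: total = 848.0
  {Q, R}: total = 860.3
  {T, P}: total = 1062.8
  {Q, T}: total = 1075.0
  {Q, P}: total = 1093.3
  {S, T}: total = 1209.7
  {R, T}: total = 1341.7
  {R, S}: total = 1604.8
Best pair: {S, P} with total 808.6.

{S, P}, total 808.6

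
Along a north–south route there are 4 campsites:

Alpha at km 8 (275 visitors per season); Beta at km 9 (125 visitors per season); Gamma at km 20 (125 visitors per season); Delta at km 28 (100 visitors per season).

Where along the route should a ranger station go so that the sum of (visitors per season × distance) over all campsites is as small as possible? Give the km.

x = 9

For a sum of weighted absolute distances on a line, the optimum is the weighted median (not the mean). Total weight W = 625; half-weight = 312.5.
Sort by position and accumulate weight:
  km 8 (Alpha, w=275) → cum 275
  km 9 (Beta, w=125) → cum 400  ≥ 312.5 → median here
  km 20 (Gamma, w=125) → cum 525
  km 28 (Delta, w=100) → cum 625
Optimal location: km 9.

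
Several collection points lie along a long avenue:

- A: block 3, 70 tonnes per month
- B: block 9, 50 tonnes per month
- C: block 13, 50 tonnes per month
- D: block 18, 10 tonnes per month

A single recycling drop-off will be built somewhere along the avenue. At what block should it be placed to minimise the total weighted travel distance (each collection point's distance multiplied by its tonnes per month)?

For a sum of weighted absolute distances on a line, the optimum is the weighted median (not the mean). Total weight W = 180; half-weight = 90.
Sort by position and accumulate weight:
  block 3 (A, w=70) → cum 70
  block 9 (B, w=50) → cum 120  ≥ 90 → median here
  block 13 (C, w=50) → cum 170
  block 18 (D, w=10) → cum 180
Optimal location: block 9.

x = 9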